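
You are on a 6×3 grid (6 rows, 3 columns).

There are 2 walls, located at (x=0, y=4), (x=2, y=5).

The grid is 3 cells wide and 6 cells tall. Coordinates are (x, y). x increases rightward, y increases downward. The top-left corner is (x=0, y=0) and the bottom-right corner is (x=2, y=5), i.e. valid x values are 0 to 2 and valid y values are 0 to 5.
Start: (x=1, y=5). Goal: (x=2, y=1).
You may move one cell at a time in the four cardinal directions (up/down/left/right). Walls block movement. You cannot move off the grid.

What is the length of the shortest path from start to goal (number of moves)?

Answer: Shortest path length: 5

Derivation:
BFS from (x=1, y=5) until reaching (x=2, y=1):
  Distance 0: (x=1, y=5)
  Distance 1: (x=1, y=4), (x=0, y=5)
  Distance 2: (x=1, y=3), (x=2, y=4)
  Distance 3: (x=1, y=2), (x=0, y=3), (x=2, y=3)
  Distance 4: (x=1, y=1), (x=0, y=2), (x=2, y=2)
  Distance 5: (x=1, y=0), (x=0, y=1), (x=2, y=1)  <- goal reached here
One shortest path (5 moves): (x=1, y=5) -> (x=1, y=4) -> (x=2, y=4) -> (x=2, y=3) -> (x=2, y=2) -> (x=2, y=1)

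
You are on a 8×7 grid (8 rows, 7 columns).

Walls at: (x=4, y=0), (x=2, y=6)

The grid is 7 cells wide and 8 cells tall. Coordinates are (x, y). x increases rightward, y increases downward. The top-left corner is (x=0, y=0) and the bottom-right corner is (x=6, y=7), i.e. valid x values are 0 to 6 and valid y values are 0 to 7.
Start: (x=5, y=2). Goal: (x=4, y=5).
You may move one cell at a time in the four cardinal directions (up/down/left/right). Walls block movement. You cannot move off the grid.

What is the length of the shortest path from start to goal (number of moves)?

BFS from (x=5, y=2) until reaching (x=4, y=5):
  Distance 0: (x=5, y=2)
  Distance 1: (x=5, y=1), (x=4, y=2), (x=6, y=2), (x=5, y=3)
  Distance 2: (x=5, y=0), (x=4, y=1), (x=6, y=1), (x=3, y=2), (x=4, y=3), (x=6, y=3), (x=5, y=4)
  Distance 3: (x=6, y=0), (x=3, y=1), (x=2, y=2), (x=3, y=3), (x=4, y=4), (x=6, y=4), (x=5, y=5)
  Distance 4: (x=3, y=0), (x=2, y=1), (x=1, y=2), (x=2, y=3), (x=3, y=4), (x=4, y=5), (x=6, y=5), (x=5, y=6)  <- goal reached here
One shortest path (4 moves): (x=5, y=2) -> (x=4, y=2) -> (x=4, y=3) -> (x=4, y=4) -> (x=4, y=5)

Answer: Shortest path length: 4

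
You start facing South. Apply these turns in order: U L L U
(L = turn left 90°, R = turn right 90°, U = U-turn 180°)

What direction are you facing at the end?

Answer: Final heading: North

Derivation:
Start: South
  U (U-turn (180°)) -> North
  L (left (90° counter-clockwise)) -> West
  L (left (90° counter-clockwise)) -> South
  U (U-turn (180°)) -> North
Final: North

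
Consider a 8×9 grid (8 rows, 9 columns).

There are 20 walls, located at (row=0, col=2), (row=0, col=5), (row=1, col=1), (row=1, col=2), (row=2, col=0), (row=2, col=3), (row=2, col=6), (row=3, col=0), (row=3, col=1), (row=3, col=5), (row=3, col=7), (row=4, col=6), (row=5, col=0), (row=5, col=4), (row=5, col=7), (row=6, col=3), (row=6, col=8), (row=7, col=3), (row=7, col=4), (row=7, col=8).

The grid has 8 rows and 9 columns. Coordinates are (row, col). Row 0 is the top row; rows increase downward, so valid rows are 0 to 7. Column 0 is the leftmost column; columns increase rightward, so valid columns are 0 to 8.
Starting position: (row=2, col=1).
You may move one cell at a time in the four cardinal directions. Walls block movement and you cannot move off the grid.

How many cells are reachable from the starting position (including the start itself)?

Answer: Reachable cells: 48

Derivation:
BFS flood-fill from (row=2, col=1):
  Distance 0: (row=2, col=1)
  Distance 1: (row=2, col=2)
  Distance 2: (row=3, col=2)
  Distance 3: (row=3, col=3), (row=4, col=2)
  Distance 4: (row=3, col=4), (row=4, col=1), (row=4, col=3), (row=5, col=2)
  Distance 5: (row=2, col=4), (row=4, col=0), (row=4, col=4), (row=5, col=1), (row=5, col=3), (row=6, col=2)
  Distance 6: (row=1, col=4), (row=2, col=5), (row=4, col=5), (row=6, col=1), (row=7, col=2)
  Distance 7: (row=0, col=4), (row=1, col=3), (row=1, col=5), (row=5, col=5), (row=6, col=0), (row=7, col=1)
  Distance 8: (row=0, col=3), (row=1, col=6), (row=5, col=6), (row=6, col=5), (row=7, col=0)
  Distance 9: (row=0, col=6), (row=1, col=7), (row=6, col=4), (row=6, col=6), (row=7, col=5)
  Distance 10: (row=0, col=7), (row=1, col=8), (row=2, col=7), (row=6, col=7), (row=7, col=6)
  Distance 11: (row=0, col=8), (row=2, col=8), (row=7, col=7)
  Distance 12: (row=3, col=8)
  Distance 13: (row=4, col=8)
  Distance 14: (row=4, col=7), (row=5, col=8)
Total reachable: 48 (grid has 52 open cells total)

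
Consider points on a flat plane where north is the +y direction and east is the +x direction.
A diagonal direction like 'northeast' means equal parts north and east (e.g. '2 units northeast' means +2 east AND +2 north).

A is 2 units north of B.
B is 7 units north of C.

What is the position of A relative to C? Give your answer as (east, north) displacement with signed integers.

Place C at the origin (east=0, north=0).
  B is 7 units north of C: delta (east=+0, north=+7); B at (east=0, north=7).
  A is 2 units north of B: delta (east=+0, north=+2); A at (east=0, north=9).
Therefore A relative to C: (east=0, north=9).

Answer: A is at (east=0, north=9) relative to C.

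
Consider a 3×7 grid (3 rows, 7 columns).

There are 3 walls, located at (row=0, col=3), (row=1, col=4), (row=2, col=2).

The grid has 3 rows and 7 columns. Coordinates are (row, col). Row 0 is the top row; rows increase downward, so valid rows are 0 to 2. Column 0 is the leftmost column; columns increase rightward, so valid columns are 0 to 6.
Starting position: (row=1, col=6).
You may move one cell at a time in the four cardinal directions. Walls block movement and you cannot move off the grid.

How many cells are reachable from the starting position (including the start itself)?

Answer: Reachable cells: 18

Derivation:
BFS flood-fill from (row=1, col=6):
  Distance 0: (row=1, col=6)
  Distance 1: (row=0, col=6), (row=1, col=5), (row=2, col=6)
  Distance 2: (row=0, col=5), (row=2, col=5)
  Distance 3: (row=0, col=4), (row=2, col=4)
  Distance 4: (row=2, col=3)
  Distance 5: (row=1, col=3)
  Distance 6: (row=1, col=2)
  Distance 7: (row=0, col=2), (row=1, col=1)
  Distance 8: (row=0, col=1), (row=1, col=0), (row=2, col=1)
  Distance 9: (row=0, col=0), (row=2, col=0)
Total reachable: 18 (grid has 18 open cells total)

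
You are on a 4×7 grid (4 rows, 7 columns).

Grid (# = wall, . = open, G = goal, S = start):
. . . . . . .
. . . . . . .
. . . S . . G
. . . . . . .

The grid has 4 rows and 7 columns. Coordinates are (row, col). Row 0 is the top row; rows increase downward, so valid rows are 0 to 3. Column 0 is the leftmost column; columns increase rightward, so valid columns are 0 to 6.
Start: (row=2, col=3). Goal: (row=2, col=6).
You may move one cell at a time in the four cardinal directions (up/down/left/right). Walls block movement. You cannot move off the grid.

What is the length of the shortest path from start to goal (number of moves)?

Answer: Shortest path length: 3

Derivation:
BFS from (row=2, col=3) until reaching (row=2, col=6):
  Distance 0: (row=2, col=3)
  Distance 1: (row=1, col=3), (row=2, col=2), (row=2, col=4), (row=3, col=3)
  Distance 2: (row=0, col=3), (row=1, col=2), (row=1, col=4), (row=2, col=1), (row=2, col=5), (row=3, col=2), (row=3, col=4)
  Distance 3: (row=0, col=2), (row=0, col=4), (row=1, col=1), (row=1, col=5), (row=2, col=0), (row=2, col=6), (row=3, col=1), (row=3, col=5)  <- goal reached here
One shortest path (3 moves): (row=2, col=3) -> (row=2, col=4) -> (row=2, col=5) -> (row=2, col=6)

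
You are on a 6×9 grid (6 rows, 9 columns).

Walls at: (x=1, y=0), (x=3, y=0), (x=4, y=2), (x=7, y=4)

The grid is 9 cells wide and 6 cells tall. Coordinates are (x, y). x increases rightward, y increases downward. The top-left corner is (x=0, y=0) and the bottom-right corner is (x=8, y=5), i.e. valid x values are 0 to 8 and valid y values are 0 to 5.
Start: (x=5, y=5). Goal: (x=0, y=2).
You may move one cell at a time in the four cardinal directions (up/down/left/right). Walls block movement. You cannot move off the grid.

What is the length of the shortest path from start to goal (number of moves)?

BFS from (x=5, y=5) until reaching (x=0, y=2):
  Distance 0: (x=5, y=5)
  Distance 1: (x=5, y=4), (x=4, y=5), (x=6, y=5)
  Distance 2: (x=5, y=3), (x=4, y=4), (x=6, y=4), (x=3, y=5), (x=7, y=5)
  Distance 3: (x=5, y=2), (x=4, y=3), (x=6, y=3), (x=3, y=4), (x=2, y=5), (x=8, y=5)
  Distance 4: (x=5, y=1), (x=6, y=2), (x=3, y=3), (x=7, y=3), (x=2, y=4), (x=8, y=4), (x=1, y=5)
  Distance 5: (x=5, y=0), (x=4, y=1), (x=6, y=1), (x=3, y=2), (x=7, y=2), (x=2, y=3), (x=8, y=3), (x=1, y=4), (x=0, y=5)
  Distance 6: (x=4, y=0), (x=6, y=0), (x=3, y=1), (x=7, y=1), (x=2, y=2), (x=8, y=2), (x=1, y=3), (x=0, y=4)
  Distance 7: (x=7, y=0), (x=2, y=1), (x=8, y=1), (x=1, y=2), (x=0, y=3)
  Distance 8: (x=2, y=0), (x=8, y=0), (x=1, y=1), (x=0, y=2)  <- goal reached here
One shortest path (8 moves): (x=5, y=5) -> (x=4, y=5) -> (x=3, y=5) -> (x=2, y=5) -> (x=1, y=5) -> (x=0, y=5) -> (x=0, y=4) -> (x=0, y=3) -> (x=0, y=2)

Answer: Shortest path length: 8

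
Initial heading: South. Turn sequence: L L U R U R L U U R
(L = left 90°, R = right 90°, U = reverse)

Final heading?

Answer: Final heading: South

Derivation:
Start: South
  L (left (90° counter-clockwise)) -> East
  L (left (90° counter-clockwise)) -> North
  U (U-turn (180°)) -> South
  R (right (90° clockwise)) -> West
  U (U-turn (180°)) -> East
  R (right (90° clockwise)) -> South
  L (left (90° counter-clockwise)) -> East
  U (U-turn (180°)) -> West
  U (U-turn (180°)) -> East
  R (right (90° clockwise)) -> South
Final: South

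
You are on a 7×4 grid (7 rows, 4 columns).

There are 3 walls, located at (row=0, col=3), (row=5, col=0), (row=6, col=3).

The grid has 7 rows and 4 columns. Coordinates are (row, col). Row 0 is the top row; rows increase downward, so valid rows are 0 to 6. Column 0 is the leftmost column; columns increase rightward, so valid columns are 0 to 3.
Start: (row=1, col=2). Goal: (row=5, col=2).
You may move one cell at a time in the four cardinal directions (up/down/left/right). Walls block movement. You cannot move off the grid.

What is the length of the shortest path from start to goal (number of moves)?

Answer: Shortest path length: 4

Derivation:
BFS from (row=1, col=2) until reaching (row=5, col=2):
  Distance 0: (row=1, col=2)
  Distance 1: (row=0, col=2), (row=1, col=1), (row=1, col=3), (row=2, col=2)
  Distance 2: (row=0, col=1), (row=1, col=0), (row=2, col=1), (row=2, col=3), (row=3, col=2)
  Distance 3: (row=0, col=0), (row=2, col=0), (row=3, col=1), (row=3, col=3), (row=4, col=2)
  Distance 4: (row=3, col=0), (row=4, col=1), (row=4, col=3), (row=5, col=2)  <- goal reached here
One shortest path (4 moves): (row=1, col=2) -> (row=2, col=2) -> (row=3, col=2) -> (row=4, col=2) -> (row=5, col=2)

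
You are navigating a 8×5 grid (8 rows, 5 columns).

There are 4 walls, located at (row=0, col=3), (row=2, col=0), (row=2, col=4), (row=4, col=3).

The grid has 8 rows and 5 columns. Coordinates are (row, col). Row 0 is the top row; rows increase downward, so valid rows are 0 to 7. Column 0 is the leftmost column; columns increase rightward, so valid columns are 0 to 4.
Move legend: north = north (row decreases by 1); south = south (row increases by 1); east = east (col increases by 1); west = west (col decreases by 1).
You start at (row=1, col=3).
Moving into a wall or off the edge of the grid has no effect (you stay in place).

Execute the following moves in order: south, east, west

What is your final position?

Answer: Final position: (row=2, col=2)

Derivation:
Start: (row=1, col=3)
  south (south): (row=1, col=3) -> (row=2, col=3)
  east (east): blocked, stay at (row=2, col=3)
  west (west): (row=2, col=3) -> (row=2, col=2)
Final: (row=2, col=2)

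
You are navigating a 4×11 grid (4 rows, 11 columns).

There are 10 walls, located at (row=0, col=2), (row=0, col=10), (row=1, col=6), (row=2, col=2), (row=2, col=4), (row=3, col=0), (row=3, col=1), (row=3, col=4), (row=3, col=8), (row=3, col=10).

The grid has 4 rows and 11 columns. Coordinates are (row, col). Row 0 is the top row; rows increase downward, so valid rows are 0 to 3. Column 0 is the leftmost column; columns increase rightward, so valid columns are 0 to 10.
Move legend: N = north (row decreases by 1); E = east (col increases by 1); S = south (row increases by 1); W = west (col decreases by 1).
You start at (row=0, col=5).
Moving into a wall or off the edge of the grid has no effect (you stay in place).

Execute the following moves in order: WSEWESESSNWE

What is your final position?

Answer: Final position: (row=2, col=6)

Derivation:
Start: (row=0, col=5)
  W (west): (row=0, col=5) -> (row=0, col=4)
  S (south): (row=0, col=4) -> (row=1, col=4)
  E (east): (row=1, col=4) -> (row=1, col=5)
  W (west): (row=1, col=5) -> (row=1, col=4)
  E (east): (row=1, col=4) -> (row=1, col=5)
  S (south): (row=1, col=5) -> (row=2, col=5)
  E (east): (row=2, col=5) -> (row=2, col=6)
  S (south): (row=2, col=6) -> (row=3, col=6)
  S (south): blocked, stay at (row=3, col=6)
  N (north): (row=3, col=6) -> (row=2, col=6)
  W (west): (row=2, col=6) -> (row=2, col=5)
  E (east): (row=2, col=5) -> (row=2, col=6)
Final: (row=2, col=6)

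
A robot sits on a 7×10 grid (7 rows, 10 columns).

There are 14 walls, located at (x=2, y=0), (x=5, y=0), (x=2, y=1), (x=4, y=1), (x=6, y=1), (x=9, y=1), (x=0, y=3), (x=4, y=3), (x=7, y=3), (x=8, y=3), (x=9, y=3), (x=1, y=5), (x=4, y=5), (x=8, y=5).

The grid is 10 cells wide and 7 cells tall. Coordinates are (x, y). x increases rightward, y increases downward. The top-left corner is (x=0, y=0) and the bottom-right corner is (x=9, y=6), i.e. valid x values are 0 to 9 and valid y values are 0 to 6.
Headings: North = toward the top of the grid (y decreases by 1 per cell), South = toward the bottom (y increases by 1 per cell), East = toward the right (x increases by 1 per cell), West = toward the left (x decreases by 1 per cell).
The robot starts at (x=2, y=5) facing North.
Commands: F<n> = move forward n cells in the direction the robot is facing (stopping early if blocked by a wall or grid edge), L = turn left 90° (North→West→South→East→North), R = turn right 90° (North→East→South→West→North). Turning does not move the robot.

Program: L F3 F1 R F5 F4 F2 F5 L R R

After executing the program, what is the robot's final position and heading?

Start: (x=2, y=5), facing North
  L: turn left, now facing West
  F3: move forward 0/3 (blocked), now at (x=2, y=5)
  F1: move forward 0/1 (blocked), now at (x=2, y=5)
  R: turn right, now facing North
  F5: move forward 3/5 (blocked), now at (x=2, y=2)
  F4: move forward 0/4 (blocked), now at (x=2, y=2)
  F2: move forward 0/2 (blocked), now at (x=2, y=2)
  F5: move forward 0/5 (blocked), now at (x=2, y=2)
  L: turn left, now facing West
  R: turn right, now facing North
  R: turn right, now facing East
Final: (x=2, y=2), facing East

Answer: Final position: (x=2, y=2), facing East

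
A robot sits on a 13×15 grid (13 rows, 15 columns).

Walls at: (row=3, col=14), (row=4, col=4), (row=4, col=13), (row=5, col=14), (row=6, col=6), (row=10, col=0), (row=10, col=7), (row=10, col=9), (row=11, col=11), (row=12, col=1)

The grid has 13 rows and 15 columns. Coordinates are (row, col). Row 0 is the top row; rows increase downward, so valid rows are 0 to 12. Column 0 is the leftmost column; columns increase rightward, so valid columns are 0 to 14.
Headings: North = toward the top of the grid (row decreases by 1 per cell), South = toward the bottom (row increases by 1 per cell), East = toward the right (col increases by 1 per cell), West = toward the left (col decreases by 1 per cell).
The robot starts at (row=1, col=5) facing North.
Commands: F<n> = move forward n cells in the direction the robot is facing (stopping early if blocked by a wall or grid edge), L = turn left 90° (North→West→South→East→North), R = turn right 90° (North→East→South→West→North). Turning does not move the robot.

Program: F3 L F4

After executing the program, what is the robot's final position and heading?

Start: (row=1, col=5), facing North
  F3: move forward 1/3 (blocked), now at (row=0, col=5)
  L: turn left, now facing West
  F4: move forward 4, now at (row=0, col=1)
Final: (row=0, col=1), facing West

Answer: Final position: (row=0, col=1), facing West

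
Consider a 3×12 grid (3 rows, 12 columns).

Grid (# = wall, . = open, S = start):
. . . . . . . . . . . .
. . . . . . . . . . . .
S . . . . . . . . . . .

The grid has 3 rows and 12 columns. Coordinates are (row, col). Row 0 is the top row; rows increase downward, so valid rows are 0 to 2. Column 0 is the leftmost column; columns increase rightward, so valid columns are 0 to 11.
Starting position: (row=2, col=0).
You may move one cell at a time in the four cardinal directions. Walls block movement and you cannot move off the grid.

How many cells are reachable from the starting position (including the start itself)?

BFS flood-fill from (row=2, col=0):
  Distance 0: (row=2, col=0)
  Distance 1: (row=1, col=0), (row=2, col=1)
  Distance 2: (row=0, col=0), (row=1, col=1), (row=2, col=2)
  Distance 3: (row=0, col=1), (row=1, col=2), (row=2, col=3)
  Distance 4: (row=0, col=2), (row=1, col=3), (row=2, col=4)
  Distance 5: (row=0, col=3), (row=1, col=4), (row=2, col=5)
  Distance 6: (row=0, col=4), (row=1, col=5), (row=2, col=6)
  Distance 7: (row=0, col=5), (row=1, col=6), (row=2, col=7)
  Distance 8: (row=0, col=6), (row=1, col=7), (row=2, col=8)
  Distance 9: (row=0, col=7), (row=1, col=8), (row=2, col=9)
  Distance 10: (row=0, col=8), (row=1, col=9), (row=2, col=10)
  Distance 11: (row=0, col=9), (row=1, col=10), (row=2, col=11)
  Distance 12: (row=0, col=10), (row=1, col=11)
  Distance 13: (row=0, col=11)
Total reachable: 36 (grid has 36 open cells total)

Answer: Reachable cells: 36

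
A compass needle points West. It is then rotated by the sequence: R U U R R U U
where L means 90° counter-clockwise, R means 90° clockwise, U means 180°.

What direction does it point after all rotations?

Start: West
  R (right (90° clockwise)) -> North
  U (U-turn (180°)) -> South
  U (U-turn (180°)) -> North
  R (right (90° clockwise)) -> East
  R (right (90° clockwise)) -> South
  U (U-turn (180°)) -> North
  U (U-turn (180°)) -> South
Final: South

Answer: Final heading: South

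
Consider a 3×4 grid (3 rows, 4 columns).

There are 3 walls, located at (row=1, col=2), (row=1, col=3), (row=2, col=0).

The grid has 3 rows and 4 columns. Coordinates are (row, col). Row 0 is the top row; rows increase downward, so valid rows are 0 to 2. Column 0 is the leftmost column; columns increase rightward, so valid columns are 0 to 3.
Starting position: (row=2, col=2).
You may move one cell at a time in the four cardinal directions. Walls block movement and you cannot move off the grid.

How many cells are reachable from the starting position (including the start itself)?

Answer: Reachable cells: 9

Derivation:
BFS flood-fill from (row=2, col=2):
  Distance 0: (row=2, col=2)
  Distance 1: (row=2, col=1), (row=2, col=3)
  Distance 2: (row=1, col=1)
  Distance 3: (row=0, col=1), (row=1, col=0)
  Distance 4: (row=0, col=0), (row=0, col=2)
  Distance 5: (row=0, col=3)
Total reachable: 9 (grid has 9 open cells total)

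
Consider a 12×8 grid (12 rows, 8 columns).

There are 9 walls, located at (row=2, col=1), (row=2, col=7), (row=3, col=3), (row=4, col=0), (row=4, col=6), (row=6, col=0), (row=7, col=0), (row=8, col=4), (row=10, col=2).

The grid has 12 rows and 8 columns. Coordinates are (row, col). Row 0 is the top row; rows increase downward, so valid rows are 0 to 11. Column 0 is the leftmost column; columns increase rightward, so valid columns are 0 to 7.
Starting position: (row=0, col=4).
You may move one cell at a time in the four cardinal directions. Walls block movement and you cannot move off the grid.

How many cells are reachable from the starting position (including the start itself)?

Answer: Reachable cells: 87

Derivation:
BFS flood-fill from (row=0, col=4):
  Distance 0: (row=0, col=4)
  Distance 1: (row=0, col=3), (row=0, col=5), (row=1, col=4)
  Distance 2: (row=0, col=2), (row=0, col=6), (row=1, col=3), (row=1, col=5), (row=2, col=4)
  Distance 3: (row=0, col=1), (row=0, col=7), (row=1, col=2), (row=1, col=6), (row=2, col=3), (row=2, col=5), (row=3, col=4)
  Distance 4: (row=0, col=0), (row=1, col=1), (row=1, col=7), (row=2, col=2), (row=2, col=6), (row=3, col=5), (row=4, col=4)
  Distance 5: (row=1, col=0), (row=3, col=2), (row=3, col=6), (row=4, col=3), (row=4, col=5), (row=5, col=4)
  Distance 6: (row=2, col=0), (row=3, col=1), (row=3, col=7), (row=4, col=2), (row=5, col=3), (row=5, col=5), (row=6, col=4)
  Distance 7: (row=3, col=0), (row=4, col=1), (row=4, col=7), (row=5, col=2), (row=5, col=6), (row=6, col=3), (row=6, col=5), (row=7, col=4)
  Distance 8: (row=5, col=1), (row=5, col=7), (row=6, col=2), (row=6, col=6), (row=7, col=3), (row=7, col=5)
  Distance 9: (row=5, col=0), (row=6, col=1), (row=6, col=7), (row=7, col=2), (row=7, col=6), (row=8, col=3), (row=8, col=5)
  Distance 10: (row=7, col=1), (row=7, col=7), (row=8, col=2), (row=8, col=6), (row=9, col=3), (row=9, col=5)
  Distance 11: (row=8, col=1), (row=8, col=7), (row=9, col=2), (row=9, col=4), (row=9, col=6), (row=10, col=3), (row=10, col=5)
  Distance 12: (row=8, col=0), (row=9, col=1), (row=9, col=7), (row=10, col=4), (row=10, col=6), (row=11, col=3), (row=11, col=5)
  Distance 13: (row=9, col=0), (row=10, col=1), (row=10, col=7), (row=11, col=2), (row=11, col=4), (row=11, col=6)
  Distance 14: (row=10, col=0), (row=11, col=1), (row=11, col=7)
  Distance 15: (row=11, col=0)
Total reachable: 87 (grid has 87 open cells total)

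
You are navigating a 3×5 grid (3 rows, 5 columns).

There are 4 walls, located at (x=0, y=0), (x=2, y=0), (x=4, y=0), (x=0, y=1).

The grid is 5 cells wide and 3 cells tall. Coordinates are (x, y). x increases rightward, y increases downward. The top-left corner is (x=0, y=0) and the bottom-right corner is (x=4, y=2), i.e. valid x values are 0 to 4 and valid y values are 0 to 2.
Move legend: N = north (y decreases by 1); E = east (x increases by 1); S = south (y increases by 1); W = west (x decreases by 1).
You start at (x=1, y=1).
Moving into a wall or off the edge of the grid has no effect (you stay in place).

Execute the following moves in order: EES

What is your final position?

Answer: Final position: (x=3, y=2)

Derivation:
Start: (x=1, y=1)
  E (east): (x=1, y=1) -> (x=2, y=1)
  E (east): (x=2, y=1) -> (x=3, y=1)
  S (south): (x=3, y=1) -> (x=3, y=2)
Final: (x=3, y=2)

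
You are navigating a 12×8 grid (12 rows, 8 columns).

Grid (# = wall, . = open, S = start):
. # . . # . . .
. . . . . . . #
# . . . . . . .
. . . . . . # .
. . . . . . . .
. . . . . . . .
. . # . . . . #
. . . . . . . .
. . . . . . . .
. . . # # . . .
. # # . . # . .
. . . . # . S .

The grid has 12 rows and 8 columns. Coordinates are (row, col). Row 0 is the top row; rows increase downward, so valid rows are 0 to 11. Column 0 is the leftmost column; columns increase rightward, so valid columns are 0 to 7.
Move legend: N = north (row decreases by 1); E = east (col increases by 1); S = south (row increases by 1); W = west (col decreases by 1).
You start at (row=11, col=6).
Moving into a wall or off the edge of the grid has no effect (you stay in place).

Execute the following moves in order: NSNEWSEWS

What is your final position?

Start: (row=11, col=6)
  N (north): (row=11, col=6) -> (row=10, col=6)
  S (south): (row=10, col=6) -> (row=11, col=6)
  N (north): (row=11, col=6) -> (row=10, col=6)
  E (east): (row=10, col=6) -> (row=10, col=7)
  W (west): (row=10, col=7) -> (row=10, col=6)
  S (south): (row=10, col=6) -> (row=11, col=6)
  E (east): (row=11, col=6) -> (row=11, col=7)
  W (west): (row=11, col=7) -> (row=11, col=6)
  S (south): blocked, stay at (row=11, col=6)
Final: (row=11, col=6)

Answer: Final position: (row=11, col=6)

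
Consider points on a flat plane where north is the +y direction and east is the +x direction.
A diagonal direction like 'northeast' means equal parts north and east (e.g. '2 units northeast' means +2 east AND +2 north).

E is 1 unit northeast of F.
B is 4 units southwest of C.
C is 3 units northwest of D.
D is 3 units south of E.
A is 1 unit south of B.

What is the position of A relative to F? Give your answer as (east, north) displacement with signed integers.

Place F at the origin (east=0, north=0).
  E is 1 unit northeast of F: delta (east=+1, north=+1); E at (east=1, north=1).
  D is 3 units south of E: delta (east=+0, north=-3); D at (east=1, north=-2).
  C is 3 units northwest of D: delta (east=-3, north=+3); C at (east=-2, north=1).
  B is 4 units southwest of C: delta (east=-4, north=-4); B at (east=-6, north=-3).
  A is 1 unit south of B: delta (east=+0, north=-1); A at (east=-6, north=-4).
Therefore A relative to F: (east=-6, north=-4).

Answer: A is at (east=-6, north=-4) relative to F.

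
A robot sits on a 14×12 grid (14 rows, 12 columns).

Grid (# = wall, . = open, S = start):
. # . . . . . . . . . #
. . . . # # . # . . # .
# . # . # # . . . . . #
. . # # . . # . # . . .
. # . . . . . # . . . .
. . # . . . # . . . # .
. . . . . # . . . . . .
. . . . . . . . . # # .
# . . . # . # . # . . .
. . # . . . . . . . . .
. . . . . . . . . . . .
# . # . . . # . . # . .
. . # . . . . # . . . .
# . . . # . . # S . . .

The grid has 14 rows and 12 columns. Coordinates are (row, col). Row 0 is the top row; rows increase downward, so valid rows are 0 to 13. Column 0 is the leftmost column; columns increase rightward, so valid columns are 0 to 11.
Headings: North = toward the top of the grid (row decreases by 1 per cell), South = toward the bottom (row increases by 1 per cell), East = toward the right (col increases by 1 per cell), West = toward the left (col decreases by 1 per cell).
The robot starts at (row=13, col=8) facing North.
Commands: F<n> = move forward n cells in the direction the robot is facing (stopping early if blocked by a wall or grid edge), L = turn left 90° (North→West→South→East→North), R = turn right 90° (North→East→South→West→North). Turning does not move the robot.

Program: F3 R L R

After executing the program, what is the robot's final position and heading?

Answer: Final position: (row=10, col=8), facing East

Derivation:
Start: (row=13, col=8), facing North
  F3: move forward 3, now at (row=10, col=8)
  R: turn right, now facing East
  L: turn left, now facing North
  R: turn right, now facing East
Final: (row=10, col=8), facing East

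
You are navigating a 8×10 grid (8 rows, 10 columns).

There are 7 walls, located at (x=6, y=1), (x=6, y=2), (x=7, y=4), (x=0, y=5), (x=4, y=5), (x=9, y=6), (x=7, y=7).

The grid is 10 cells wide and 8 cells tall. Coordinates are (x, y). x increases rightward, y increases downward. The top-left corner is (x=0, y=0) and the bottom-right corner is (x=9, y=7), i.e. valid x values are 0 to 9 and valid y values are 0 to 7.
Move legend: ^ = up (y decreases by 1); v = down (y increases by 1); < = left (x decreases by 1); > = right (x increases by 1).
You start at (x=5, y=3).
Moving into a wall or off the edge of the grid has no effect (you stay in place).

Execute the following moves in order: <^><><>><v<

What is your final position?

Answer: Final position: (x=3, y=3)

Derivation:
Start: (x=5, y=3)
  < (left): (x=5, y=3) -> (x=4, y=3)
  ^ (up): (x=4, y=3) -> (x=4, y=2)
  > (right): (x=4, y=2) -> (x=5, y=2)
  < (left): (x=5, y=2) -> (x=4, y=2)
  > (right): (x=4, y=2) -> (x=5, y=2)
  < (left): (x=5, y=2) -> (x=4, y=2)
  > (right): (x=4, y=2) -> (x=5, y=2)
  > (right): blocked, stay at (x=5, y=2)
  < (left): (x=5, y=2) -> (x=4, y=2)
  v (down): (x=4, y=2) -> (x=4, y=3)
  < (left): (x=4, y=3) -> (x=3, y=3)
Final: (x=3, y=3)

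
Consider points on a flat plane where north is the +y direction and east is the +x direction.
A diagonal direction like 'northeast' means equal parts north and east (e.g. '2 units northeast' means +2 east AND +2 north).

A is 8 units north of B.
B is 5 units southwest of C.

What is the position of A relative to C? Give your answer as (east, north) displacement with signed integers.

Place C at the origin (east=0, north=0).
  B is 5 units southwest of C: delta (east=-5, north=-5); B at (east=-5, north=-5).
  A is 8 units north of B: delta (east=+0, north=+8); A at (east=-5, north=3).
Therefore A relative to C: (east=-5, north=3).

Answer: A is at (east=-5, north=3) relative to C.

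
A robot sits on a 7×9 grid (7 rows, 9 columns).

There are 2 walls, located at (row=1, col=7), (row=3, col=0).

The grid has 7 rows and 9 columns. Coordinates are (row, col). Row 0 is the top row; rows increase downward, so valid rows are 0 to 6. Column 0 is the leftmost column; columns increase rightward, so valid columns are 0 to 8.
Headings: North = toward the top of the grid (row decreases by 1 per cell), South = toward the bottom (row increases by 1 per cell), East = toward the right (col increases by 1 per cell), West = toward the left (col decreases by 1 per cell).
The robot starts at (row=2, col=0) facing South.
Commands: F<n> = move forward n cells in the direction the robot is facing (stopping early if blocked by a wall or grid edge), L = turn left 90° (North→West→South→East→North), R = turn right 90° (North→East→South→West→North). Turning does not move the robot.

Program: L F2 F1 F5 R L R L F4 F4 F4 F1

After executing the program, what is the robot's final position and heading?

Start: (row=2, col=0), facing South
  L: turn left, now facing East
  F2: move forward 2, now at (row=2, col=2)
  F1: move forward 1, now at (row=2, col=3)
  F5: move forward 5, now at (row=2, col=8)
  R: turn right, now facing South
  L: turn left, now facing East
  R: turn right, now facing South
  L: turn left, now facing East
  [×3]F4: move forward 0/4 (blocked), now at (row=2, col=8)
  F1: move forward 0/1 (blocked), now at (row=2, col=8)
Final: (row=2, col=8), facing East

Answer: Final position: (row=2, col=8), facing East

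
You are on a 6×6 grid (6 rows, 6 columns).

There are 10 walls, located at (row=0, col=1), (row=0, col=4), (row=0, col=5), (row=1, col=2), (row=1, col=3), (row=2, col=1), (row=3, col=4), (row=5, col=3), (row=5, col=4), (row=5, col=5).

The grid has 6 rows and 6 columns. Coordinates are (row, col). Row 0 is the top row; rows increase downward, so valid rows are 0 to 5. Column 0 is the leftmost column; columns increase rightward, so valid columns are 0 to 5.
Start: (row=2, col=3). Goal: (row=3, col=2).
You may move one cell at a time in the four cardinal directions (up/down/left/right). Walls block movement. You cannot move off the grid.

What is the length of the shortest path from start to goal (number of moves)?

BFS from (row=2, col=3) until reaching (row=3, col=2):
  Distance 0: (row=2, col=3)
  Distance 1: (row=2, col=2), (row=2, col=4), (row=3, col=3)
  Distance 2: (row=1, col=4), (row=2, col=5), (row=3, col=2), (row=4, col=3)  <- goal reached here
One shortest path (2 moves): (row=2, col=3) -> (row=2, col=2) -> (row=3, col=2)

Answer: Shortest path length: 2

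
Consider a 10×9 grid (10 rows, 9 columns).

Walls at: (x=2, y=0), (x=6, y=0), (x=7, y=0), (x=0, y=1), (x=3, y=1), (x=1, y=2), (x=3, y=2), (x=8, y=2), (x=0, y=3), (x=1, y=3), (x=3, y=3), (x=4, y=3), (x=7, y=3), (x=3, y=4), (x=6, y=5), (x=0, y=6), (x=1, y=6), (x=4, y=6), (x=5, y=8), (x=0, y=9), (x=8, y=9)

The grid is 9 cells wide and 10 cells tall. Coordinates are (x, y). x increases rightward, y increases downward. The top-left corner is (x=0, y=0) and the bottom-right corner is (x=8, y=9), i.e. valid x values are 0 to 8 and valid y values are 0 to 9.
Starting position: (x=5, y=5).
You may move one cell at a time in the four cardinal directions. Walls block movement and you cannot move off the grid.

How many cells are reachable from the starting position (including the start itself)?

BFS flood-fill from (x=5, y=5):
  Distance 0: (x=5, y=5)
  Distance 1: (x=5, y=4), (x=4, y=5), (x=5, y=6)
  Distance 2: (x=5, y=3), (x=4, y=4), (x=6, y=4), (x=3, y=5), (x=6, y=6), (x=5, y=7)
  Distance 3: (x=5, y=2), (x=6, y=3), (x=7, y=4), (x=2, y=5), (x=3, y=6), (x=7, y=6), (x=4, y=7), (x=6, y=7)
  Distance 4: (x=5, y=1), (x=4, y=2), (x=6, y=2), (x=2, y=4), (x=8, y=4), (x=1, y=5), (x=7, y=5), (x=2, y=6), (x=8, y=6), (x=3, y=7), (x=7, y=7), (x=4, y=8), (x=6, y=8)
  Distance 5: (x=5, y=0), (x=4, y=1), (x=6, y=1), (x=7, y=2), (x=2, y=3), (x=8, y=3), (x=1, y=4), (x=0, y=5), (x=8, y=5), (x=2, y=7), (x=8, y=7), (x=3, y=8), (x=7, y=8), (x=4, y=9), (x=6, y=9)
  Distance 6: (x=4, y=0), (x=7, y=1), (x=2, y=2), (x=0, y=4), (x=1, y=7), (x=2, y=8), (x=8, y=8), (x=3, y=9), (x=5, y=9), (x=7, y=9)
  Distance 7: (x=3, y=0), (x=2, y=1), (x=8, y=1), (x=0, y=7), (x=1, y=8), (x=2, y=9)
  Distance 8: (x=8, y=0), (x=1, y=1), (x=0, y=8), (x=1, y=9)
  Distance 9: (x=1, y=0)
  Distance 10: (x=0, y=0)
Total reachable: 68 (grid has 69 open cells total)

Answer: Reachable cells: 68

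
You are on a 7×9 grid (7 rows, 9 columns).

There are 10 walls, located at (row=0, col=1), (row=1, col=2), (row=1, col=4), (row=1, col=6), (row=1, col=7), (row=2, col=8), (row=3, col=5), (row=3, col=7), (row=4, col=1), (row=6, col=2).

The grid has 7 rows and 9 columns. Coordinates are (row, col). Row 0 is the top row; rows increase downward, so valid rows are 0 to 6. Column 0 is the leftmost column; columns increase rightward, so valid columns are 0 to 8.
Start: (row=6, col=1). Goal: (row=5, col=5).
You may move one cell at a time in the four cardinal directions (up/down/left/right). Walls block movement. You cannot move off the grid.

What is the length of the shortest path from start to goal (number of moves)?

Answer: Shortest path length: 5

Derivation:
BFS from (row=6, col=1) until reaching (row=5, col=5):
  Distance 0: (row=6, col=1)
  Distance 1: (row=5, col=1), (row=6, col=0)
  Distance 2: (row=5, col=0), (row=5, col=2)
  Distance 3: (row=4, col=0), (row=4, col=2), (row=5, col=3)
  Distance 4: (row=3, col=0), (row=3, col=2), (row=4, col=3), (row=5, col=4), (row=6, col=3)
  Distance 5: (row=2, col=0), (row=2, col=2), (row=3, col=1), (row=3, col=3), (row=4, col=4), (row=5, col=5), (row=6, col=4)  <- goal reached here
One shortest path (5 moves): (row=6, col=1) -> (row=5, col=1) -> (row=5, col=2) -> (row=5, col=3) -> (row=5, col=4) -> (row=5, col=5)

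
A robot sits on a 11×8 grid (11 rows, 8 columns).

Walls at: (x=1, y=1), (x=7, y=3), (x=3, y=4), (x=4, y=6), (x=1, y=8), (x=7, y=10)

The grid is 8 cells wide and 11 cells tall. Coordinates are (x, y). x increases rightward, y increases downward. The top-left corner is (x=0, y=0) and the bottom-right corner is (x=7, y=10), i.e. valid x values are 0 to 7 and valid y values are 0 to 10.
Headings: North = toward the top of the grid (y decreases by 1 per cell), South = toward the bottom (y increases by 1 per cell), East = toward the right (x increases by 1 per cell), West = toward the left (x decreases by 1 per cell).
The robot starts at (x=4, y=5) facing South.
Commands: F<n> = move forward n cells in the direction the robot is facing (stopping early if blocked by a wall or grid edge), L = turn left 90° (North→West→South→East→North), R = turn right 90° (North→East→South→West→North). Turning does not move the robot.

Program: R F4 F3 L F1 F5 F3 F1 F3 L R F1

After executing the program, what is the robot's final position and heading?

Start: (x=4, y=5), facing South
  R: turn right, now facing West
  F4: move forward 4, now at (x=0, y=5)
  F3: move forward 0/3 (blocked), now at (x=0, y=5)
  L: turn left, now facing South
  F1: move forward 1, now at (x=0, y=6)
  F5: move forward 4/5 (blocked), now at (x=0, y=10)
  F3: move forward 0/3 (blocked), now at (x=0, y=10)
  F1: move forward 0/1 (blocked), now at (x=0, y=10)
  F3: move forward 0/3 (blocked), now at (x=0, y=10)
  L: turn left, now facing East
  R: turn right, now facing South
  F1: move forward 0/1 (blocked), now at (x=0, y=10)
Final: (x=0, y=10), facing South

Answer: Final position: (x=0, y=10), facing South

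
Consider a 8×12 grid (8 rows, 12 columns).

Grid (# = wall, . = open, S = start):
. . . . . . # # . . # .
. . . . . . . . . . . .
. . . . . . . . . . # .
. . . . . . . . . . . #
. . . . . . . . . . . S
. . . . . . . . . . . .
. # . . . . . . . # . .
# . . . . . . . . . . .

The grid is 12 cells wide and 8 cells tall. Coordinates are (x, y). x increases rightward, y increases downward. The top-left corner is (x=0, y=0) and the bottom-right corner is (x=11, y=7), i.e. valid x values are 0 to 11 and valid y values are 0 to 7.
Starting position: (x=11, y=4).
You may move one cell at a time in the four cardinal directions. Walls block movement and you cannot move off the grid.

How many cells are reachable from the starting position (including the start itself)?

Answer: Reachable cells: 88

Derivation:
BFS flood-fill from (x=11, y=4):
  Distance 0: (x=11, y=4)
  Distance 1: (x=10, y=4), (x=11, y=5)
  Distance 2: (x=10, y=3), (x=9, y=4), (x=10, y=5), (x=11, y=6)
  Distance 3: (x=9, y=3), (x=8, y=4), (x=9, y=5), (x=10, y=6), (x=11, y=7)
  Distance 4: (x=9, y=2), (x=8, y=3), (x=7, y=4), (x=8, y=5), (x=10, y=7)
  Distance 5: (x=9, y=1), (x=8, y=2), (x=7, y=3), (x=6, y=4), (x=7, y=5), (x=8, y=6), (x=9, y=7)
  Distance 6: (x=9, y=0), (x=8, y=1), (x=10, y=1), (x=7, y=2), (x=6, y=3), (x=5, y=4), (x=6, y=5), (x=7, y=6), (x=8, y=7)
  Distance 7: (x=8, y=0), (x=7, y=1), (x=11, y=1), (x=6, y=2), (x=5, y=3), (x=4, y=4), (x=5, y=5), (x=6, y=6), (x=7, y=7)
  Distance 8: (x=11, y=0), (x=6, y=1), (x=5, y=2), (x=11, y=2), (x=4, y=3), (x=3, y=4), (x=4, y=5), (x=5, y=6), (x=6, y=7)
  Distance 9: (x=5, y=1), (x=4, y=2), (x=3, y=3), (x=2, y=4), (x=3, y=5), (x=4, y=6), (x=5, y=7)
  Distance 10: (x=5, y=0), (x=4, y=1), (x=3, y=2), (x=2, y=3), (x=1, y=4), (x=2, y=5), (x=3, y=6), (x=4, y=7)
  Distance 11: (x=4, y=0), (x=3, y=1), (x=2, y=2), (x=1, y=3), (x=0, y=4), (x=1, y=5), (x=2, y=6), (x=3, y=7)
  Distance 12: (x=3, y=0), (x=2, y=1), (x=1, y=2), (x=0, y=3), (x=0, y=5), (x=2, y=7)
  Distance 13: (x=2, y=0), (x=1, y=1), (x=0, y=2), (x=0, y=6), (x=1, y=7)
  Distance 14: (x=1, y=0), (x=0, y=1)
  Distance 15: (x=0, y=0)
Total reachable: 88 (grid has 88 open cells total)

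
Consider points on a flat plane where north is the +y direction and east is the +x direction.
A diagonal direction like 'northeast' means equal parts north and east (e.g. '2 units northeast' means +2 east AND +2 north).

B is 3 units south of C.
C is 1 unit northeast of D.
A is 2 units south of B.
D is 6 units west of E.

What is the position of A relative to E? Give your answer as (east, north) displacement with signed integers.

Answer: A is at (east=-5, north=-4) relative to E.

Derivation:
Place E at the origin (east=0, north=0).
  D is 6 units west of E: delta (east=-6, north=+0); D at (east=-6, north=0).
  C is 1 unit northeast of D: delta (east=+1, north=+1); C at (east=-5, north=1).
  B is 3 units south of C: delta (east=+0, north=-3); B at (east=-5, north=-2).
  A is 2 units south of B: delta (east=+0, north=-2); A at (east=-5, north=-4).
Therefore A relative to E: (east=-5, north=-4).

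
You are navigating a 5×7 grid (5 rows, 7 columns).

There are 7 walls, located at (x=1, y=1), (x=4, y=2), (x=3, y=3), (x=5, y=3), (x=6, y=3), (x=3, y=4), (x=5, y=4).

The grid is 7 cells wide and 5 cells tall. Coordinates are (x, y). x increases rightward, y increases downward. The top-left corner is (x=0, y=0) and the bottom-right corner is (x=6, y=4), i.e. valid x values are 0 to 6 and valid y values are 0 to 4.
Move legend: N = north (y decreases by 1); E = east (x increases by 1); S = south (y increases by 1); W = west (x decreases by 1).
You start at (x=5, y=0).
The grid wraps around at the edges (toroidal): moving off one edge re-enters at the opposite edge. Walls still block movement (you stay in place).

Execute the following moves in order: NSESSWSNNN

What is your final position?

Start: (x=5, y=0)
  N (north): blocked, stay at (x=5, y=0)
  S (south): (x=5, y=0) -> (x=5, y=1)
  E (east): (x=5, y=1) -> (x=6, y=1)
  S (south): (x=6, y=1) -> (x=6, y=2)
  S (south): blocked, stay at (x=6, y=2)
  W (west): (x=6, y=2) -> (x=5, y=2)
  S (south): blocked, stay at (x=5, y=2)
  N (north): (x=5, y=2) -> (x=5, y=1)
  N (north): (x=5, y=1) -> (x=5, y=0)
  N (north): blocked, stay at (x=5, y=0)
Final: (x=5, y=0)

Answer: Final position: (x=5, y=0)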